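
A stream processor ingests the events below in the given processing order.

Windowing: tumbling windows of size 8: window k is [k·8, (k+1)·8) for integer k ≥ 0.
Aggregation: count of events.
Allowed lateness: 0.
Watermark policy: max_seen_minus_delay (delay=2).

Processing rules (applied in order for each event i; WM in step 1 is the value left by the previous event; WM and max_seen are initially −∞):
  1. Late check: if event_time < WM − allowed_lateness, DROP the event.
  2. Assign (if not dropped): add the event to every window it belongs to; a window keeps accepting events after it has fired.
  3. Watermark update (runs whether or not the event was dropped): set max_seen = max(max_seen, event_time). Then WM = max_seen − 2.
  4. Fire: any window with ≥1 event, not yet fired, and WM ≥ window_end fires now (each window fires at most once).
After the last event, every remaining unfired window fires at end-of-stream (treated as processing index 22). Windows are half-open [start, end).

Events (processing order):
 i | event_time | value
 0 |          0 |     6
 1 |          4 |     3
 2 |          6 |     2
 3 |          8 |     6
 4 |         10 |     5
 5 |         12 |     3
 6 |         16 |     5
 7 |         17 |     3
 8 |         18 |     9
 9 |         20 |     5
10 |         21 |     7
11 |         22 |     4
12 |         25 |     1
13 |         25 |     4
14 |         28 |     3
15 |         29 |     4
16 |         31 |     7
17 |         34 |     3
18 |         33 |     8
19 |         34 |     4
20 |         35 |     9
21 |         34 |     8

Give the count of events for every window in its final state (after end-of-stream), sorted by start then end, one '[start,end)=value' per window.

[0,8)=3 [8,16)=3 [16,24)=6 [24,32)=5 [32,40)=5

i=0 t=0 v=6: → [0,8); WM=-2
i=1 t=4 v=3: → [0,8); WM=2
i=2 t=6 v=2: → [0,8); WM=4
i=3 t=8 v=6: → [8,16); WM=6
i=4 t=10 v=5: → [8,16); WM=8; [0,8) fires=3
i=5 t=12 v=3: → [8,16); WM=10
i=6 t=16 v=5: → [16,24); WM=14
i=7 t=17 v=3: → [16,24); WM=15
i=8 t=18 v=9: → [16,24); WM=16; [8,16) fires=3
i=9 t=20 v=5: → [16,24); WM=18
i=10 t=21 v=7: → [16,24); WM=19
i=11 t=22 v=4: → [16,24); WM=20
i=12 t=25 v=1: → [24,32); WM=23
i=13 t=25 v=4: → [24,32); WM=23
i=14 t=28 v=3: → [24,32); WM=26; [16,24) fires=6
i=15 t=29 v=4: → [24,32); WM=27
i=16 t=31 v=7: → [24,32); WM=29
i=17 t=34 v=3: → [32,40); WM=32; [24,32) fires=5
i=18 t=33 v=8: → [32,40); WM=32
i=19 t=34 v=4: → [32,40); WM=32
i=20 t=35 v=9: → [32,40); WM=33
i=21 t=34 v=8: → [32,40); WM=33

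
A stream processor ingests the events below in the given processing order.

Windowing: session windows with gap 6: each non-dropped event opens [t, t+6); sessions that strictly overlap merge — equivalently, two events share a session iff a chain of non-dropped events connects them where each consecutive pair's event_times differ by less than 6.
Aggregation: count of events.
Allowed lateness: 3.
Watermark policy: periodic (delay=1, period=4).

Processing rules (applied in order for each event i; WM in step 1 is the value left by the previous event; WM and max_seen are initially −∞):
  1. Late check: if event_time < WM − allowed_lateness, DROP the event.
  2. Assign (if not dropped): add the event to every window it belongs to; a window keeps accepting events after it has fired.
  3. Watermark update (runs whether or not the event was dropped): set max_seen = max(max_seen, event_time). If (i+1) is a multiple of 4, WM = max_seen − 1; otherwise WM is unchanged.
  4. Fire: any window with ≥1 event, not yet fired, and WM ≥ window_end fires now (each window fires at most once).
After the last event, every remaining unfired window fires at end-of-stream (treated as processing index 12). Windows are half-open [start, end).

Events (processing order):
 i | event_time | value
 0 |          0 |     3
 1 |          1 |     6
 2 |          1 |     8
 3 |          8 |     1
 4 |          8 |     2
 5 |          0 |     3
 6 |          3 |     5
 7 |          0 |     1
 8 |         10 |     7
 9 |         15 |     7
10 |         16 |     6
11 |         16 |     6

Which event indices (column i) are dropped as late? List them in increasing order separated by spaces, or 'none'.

i=0 t=0 v=3: → [0,6); WM=−∞
i=1 t=1 v=6: → [0,7); WM=−∞
i=2 t=1 v=8: → [0,7); WM=−∞
i=3 t=8 v=1: → [8,14); WM=7
i=4 t=8 v=2: → [8,14); WM=7
i=5 t=0 v=3: DROP (t<7-3); WM=7
i=6 t=3 v=5: DROP (t<7-3); WM=7
i=7 t=0 v=1: DROP (t<7-3); WM=7
i=8 t=10 v=7: → [8,16); WM=7
i=9 t=15 v=7: → [8,21); WM=7
i=10 t=16 v=6: → [8,22); WM=7
i=11 t=16 v=6: → [8,22); WM=15

5 6 7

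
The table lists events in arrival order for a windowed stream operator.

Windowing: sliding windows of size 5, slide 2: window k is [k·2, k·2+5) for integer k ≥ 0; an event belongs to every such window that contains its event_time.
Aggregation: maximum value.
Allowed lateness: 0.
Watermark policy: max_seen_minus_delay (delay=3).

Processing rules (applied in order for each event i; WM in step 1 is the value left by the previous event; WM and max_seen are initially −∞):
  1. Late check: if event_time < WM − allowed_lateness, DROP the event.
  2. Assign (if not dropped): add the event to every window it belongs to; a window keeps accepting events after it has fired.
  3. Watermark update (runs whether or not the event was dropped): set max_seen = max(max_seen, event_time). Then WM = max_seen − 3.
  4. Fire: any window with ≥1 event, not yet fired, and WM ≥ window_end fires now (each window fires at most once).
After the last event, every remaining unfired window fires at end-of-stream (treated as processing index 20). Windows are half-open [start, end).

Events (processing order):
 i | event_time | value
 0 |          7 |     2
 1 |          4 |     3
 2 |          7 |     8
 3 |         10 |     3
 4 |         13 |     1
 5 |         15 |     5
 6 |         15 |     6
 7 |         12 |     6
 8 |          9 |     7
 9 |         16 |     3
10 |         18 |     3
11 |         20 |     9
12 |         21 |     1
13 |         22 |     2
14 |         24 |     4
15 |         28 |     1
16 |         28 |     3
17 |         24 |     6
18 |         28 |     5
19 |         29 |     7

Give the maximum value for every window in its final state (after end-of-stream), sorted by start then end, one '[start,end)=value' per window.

i=0 t=7 v=2: → [6,11),[4,9); WM=4
i=1 t=4 v=3: → [4,9),[2,7),[0,5); WM=4
i=2 t=7 v=8: → [6,11),[4,9); WM=4
i=3 t=10 v=3: → [10,15),[8,13),[6,11); WM=7; [0,5) fires=3 [2,7) fires=3
i=4 t=13 v=1: → [12,17),[10,15); WM=10; [4,9) fires=8
i=5 t=15 v=5: → [14,19),[12,17); WM=12; [6,11) fires=8
i=6 t=15 v=6: → [14,19),[12,17); WM=12
i=7 t=12 v=6: → [12,17),[10,15),[8,13); WM=12
i=8 t=9 v=7: DROP (t<12-0); WM=12
i=9 t=16 v=3: → [16,21),[14,19),[12,17); WM=13; [8,13) fires=6
i=10 t=18 v=3: → [18,23),[16,21),[14,19); WM=15; [10,15) fires=6
i=11 t=20 v=9: → [20,25),[18,23),[16,21); WM=17; [12,17) fires=6
i=12 t=21 v=1: → [20,25),[18,23); WM=18
i=13 t=22 v=2: → [22,27),[20,25),[18,23); WM=19; [14,19) fires=6
i=14 t=24 v=4: → [24,29),[22,27),[20,25); WM=21; [16,21) fires=9
i=15 t=28 v=1: → [28,33),[26,31),[24,29); WM=25; [18,23) fires=9 [20,25) fires=9
i=16 t=28 v=3: → [28,33),[26,31),[24,29); WM=25
i=17 t=24 v=6: DROP (t<25-0); WM=25
i=18 t=28 v=5: → [28,33),[26,31),[24,29); WM=25
i=19 t=29 v=7: → [28,33),[26,31); WM=26

[0,5)=3 [2,7)=3 [4,9)=8 [6,11)=8 [8,13)=6 [10,15)=6 [12,17)=6 [14,19)=6 [16,21)=9 [18,23)=9 [20,25)=9 [22,27)=4 [24,29)=5 [26,31)=7 [28,33)=7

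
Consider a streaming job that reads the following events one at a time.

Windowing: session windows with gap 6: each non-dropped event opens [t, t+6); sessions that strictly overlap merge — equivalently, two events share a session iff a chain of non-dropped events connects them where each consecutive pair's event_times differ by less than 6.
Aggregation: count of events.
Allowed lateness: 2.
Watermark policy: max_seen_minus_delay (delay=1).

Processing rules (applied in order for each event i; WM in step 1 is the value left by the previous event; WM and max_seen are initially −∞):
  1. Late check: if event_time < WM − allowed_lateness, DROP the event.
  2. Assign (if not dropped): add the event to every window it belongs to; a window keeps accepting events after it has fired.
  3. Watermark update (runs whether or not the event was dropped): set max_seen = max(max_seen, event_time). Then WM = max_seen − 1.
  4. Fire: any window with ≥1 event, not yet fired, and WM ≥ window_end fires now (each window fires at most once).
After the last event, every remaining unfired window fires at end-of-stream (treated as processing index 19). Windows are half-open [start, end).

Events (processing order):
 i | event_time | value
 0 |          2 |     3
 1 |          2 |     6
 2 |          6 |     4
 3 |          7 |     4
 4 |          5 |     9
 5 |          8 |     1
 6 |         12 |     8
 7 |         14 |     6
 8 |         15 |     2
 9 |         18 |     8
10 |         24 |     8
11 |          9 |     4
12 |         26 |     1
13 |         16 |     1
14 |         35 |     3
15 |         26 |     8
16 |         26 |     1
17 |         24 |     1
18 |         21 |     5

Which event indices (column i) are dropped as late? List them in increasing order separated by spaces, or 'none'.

i=0 t=2 v=3: → [2,8); WM=1
i=1 t=2 v=6: → [2,8); WM=1
i=2 t=6 v=4: → [2,12); WM=5
i=3 t=7 v=4: → [2,13); WM=6
i=4 t=5 v=9: → [2,13); WM=6
i=5 t=8 v=1: → [2,14); WM=7
i=6 t=12 v=8: → [2,18); WM=11
i=7 t=14 v=6: → [2,20); WM=13
i=8 t=15 v=2: → [2,21); WM=14
i=9 t=18 v=8: → [2,24); WM=17
i=10 t=24 v=8: → [24,30); WM=23
i=11 t=9 v=4: DROP (t<23-2); WM=23
i=12 t=26 v=1: → [24,32); WM=25
i=13 t=16 v=1: DROP (t<25-2); WM=25
i=14 t=35 v=3: → [35,41); WM=34
i=15 t=26 v=8: DROP (t<34-2); WM=34
i=16 t=26 v=1: DROP (t<34-2); WM=34
i=17 t=24 v=1: DROP (t<34-2); WM=34
i=18 t=21 v=5: DROP (t<34-2); WM=34

11 13 15 16 17 18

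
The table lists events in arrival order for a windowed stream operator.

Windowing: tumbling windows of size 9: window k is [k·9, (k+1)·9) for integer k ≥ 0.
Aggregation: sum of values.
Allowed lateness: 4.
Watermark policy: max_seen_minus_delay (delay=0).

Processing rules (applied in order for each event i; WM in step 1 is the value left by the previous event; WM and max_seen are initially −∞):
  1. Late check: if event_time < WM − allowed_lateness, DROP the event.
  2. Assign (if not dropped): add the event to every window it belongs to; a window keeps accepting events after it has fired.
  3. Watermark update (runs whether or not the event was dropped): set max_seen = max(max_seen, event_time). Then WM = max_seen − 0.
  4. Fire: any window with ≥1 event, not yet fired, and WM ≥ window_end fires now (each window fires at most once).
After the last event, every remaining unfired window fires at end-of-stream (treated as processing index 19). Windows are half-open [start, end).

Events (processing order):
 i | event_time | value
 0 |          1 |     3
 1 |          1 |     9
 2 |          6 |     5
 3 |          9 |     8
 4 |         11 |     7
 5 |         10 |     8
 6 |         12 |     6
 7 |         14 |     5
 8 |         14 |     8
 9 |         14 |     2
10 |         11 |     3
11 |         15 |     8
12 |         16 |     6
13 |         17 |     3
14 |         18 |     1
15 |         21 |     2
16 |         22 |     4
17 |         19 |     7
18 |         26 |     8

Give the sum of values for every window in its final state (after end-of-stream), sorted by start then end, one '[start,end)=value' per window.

[0,9)=17 [9,18)=64 [18,27)=22

i=0 t=1 v=3: → [0,9); WM=1
i=1 t=1 v=9: → [0,9); WM=1
i=2 t=6 v=5: → [0,9); WM=6
i=3 t=9 v=8: → [9,18); WM=9; [0,9) fires=17
i=4 t=11 v=7: → [9,18); WM=11
i=5 t=10 v=8: → [9,18); WM=11
i=6 t=12 v=6: → [9,18); WM=12
i=7 t=14 v=5: → [9,18); WM=14
i=8 t=14 v=8: → [9,18); WM=14
i=9 t=14 v=2: → [9,18); WM=14
i=10 t=11 v=3: → [9,18); WM=14
i=11 t=15 v=8: → [9,18); WM=15
i=12 t=16 v=6: → [9,18); WM=16
i=13 t=17 v=3: → [9,18); WM=17
i=14 t=18 v=1: → [18,27); WM=18; [9,18) fires=64
i=15 t=21 v=2: → [18,27); WM=21
i=16 t=22 v=4: → [18,27); WM=22
i=17 t=19 v=7: → [18,27); WM=22
i=18 t=26 v=8: → [18,27); WM=26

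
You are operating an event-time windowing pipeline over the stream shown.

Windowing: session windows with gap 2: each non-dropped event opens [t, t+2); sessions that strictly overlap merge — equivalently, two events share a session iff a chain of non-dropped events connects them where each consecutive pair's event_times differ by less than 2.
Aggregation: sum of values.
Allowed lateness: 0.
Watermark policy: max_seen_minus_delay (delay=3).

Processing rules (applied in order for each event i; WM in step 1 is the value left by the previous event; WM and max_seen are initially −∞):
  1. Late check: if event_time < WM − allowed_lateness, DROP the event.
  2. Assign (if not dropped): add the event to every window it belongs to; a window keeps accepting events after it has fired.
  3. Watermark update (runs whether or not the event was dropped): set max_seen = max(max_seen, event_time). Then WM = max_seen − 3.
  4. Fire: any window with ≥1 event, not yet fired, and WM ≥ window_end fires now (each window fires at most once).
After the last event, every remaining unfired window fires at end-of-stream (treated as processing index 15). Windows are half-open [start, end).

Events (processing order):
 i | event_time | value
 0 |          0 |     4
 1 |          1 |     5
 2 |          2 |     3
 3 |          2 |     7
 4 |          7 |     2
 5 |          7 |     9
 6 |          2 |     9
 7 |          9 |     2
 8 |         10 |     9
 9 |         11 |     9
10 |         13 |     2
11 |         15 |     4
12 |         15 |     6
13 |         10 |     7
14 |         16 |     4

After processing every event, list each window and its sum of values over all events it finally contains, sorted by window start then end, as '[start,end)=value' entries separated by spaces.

i=0 t=0 v=4: → [0,2); WM=-3
i=1 t=1 v=5: → [0,3); WM=-2
i=2 t=2 v=3: → [0,4); WM=-1
i=3 t=2 v=7: → [0,4); WM=-1
i=4 t=7 v=2: → [7,9); WM=4
i=5 t=7 v=9: → [7,9); WM=4
i=6 t=2 v=9: DROP (t<4-0); WM=4
i=7 t=9 v=2: → [9,11); WM=6
i=8 t=10 v=9: → [9,12); WM=7
i=9 t=11 v=9: → [9,13); WM=8
i=10 t=13 v=2: → [13,15); WM=10
i=11 t=15 v=4: → [15,17); WM=12
i=12 t=15 v=6: → [15,17); WM=12
i=13 t=10 v=7: DROP (t<12-0); WM=12
i=14 t=16 v=4: → [15,18); WM=13

[0,4)=19 [7,9)=11 [9,13)=20 [13,15)=2 [15,18)=14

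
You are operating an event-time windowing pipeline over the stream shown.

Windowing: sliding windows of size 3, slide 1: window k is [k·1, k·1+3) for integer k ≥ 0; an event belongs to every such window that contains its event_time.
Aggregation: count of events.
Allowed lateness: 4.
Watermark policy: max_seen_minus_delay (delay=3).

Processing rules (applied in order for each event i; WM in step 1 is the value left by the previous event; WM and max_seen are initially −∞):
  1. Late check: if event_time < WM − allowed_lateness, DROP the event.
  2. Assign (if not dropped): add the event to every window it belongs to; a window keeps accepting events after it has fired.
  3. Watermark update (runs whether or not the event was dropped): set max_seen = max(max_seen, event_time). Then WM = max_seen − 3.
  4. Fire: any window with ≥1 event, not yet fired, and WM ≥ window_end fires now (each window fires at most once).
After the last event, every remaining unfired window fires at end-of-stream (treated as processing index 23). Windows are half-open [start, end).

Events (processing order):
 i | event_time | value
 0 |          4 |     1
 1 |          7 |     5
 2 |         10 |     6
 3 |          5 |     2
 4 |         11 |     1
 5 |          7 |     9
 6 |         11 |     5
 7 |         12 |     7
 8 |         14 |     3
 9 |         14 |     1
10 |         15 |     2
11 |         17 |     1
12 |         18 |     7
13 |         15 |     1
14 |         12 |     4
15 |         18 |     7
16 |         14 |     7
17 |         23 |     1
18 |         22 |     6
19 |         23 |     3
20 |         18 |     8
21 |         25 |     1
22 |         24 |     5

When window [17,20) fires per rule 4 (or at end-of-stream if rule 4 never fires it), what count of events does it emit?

3

i=0 t=4 v=1: → [4,7),[3,6),[2,5); WM=1
i=1 t=7 v=5: → [7,10),[6,9),[5,8); WM=4
i=2 t=10 v=6: → [10,13),[9,12),[8,11); WM=7; [2,5) fires=1 [3,6) fires=1 [4,7) fires=1
i=3 t=5 v=2: → [5,8),[4,7),[3,6); WM=7
i=4 t=11 v=1: → [11,14),[10,13),[9,12); WM=8; [5,8) fires=2
i=5 t=7 v=9: → [7,10),[6,9),[5,8); WM=8
i=6 t=11 v=5: → [11,14),[10,13),[9,12); WM=8
i=7 t=12 v=7: → [12,15),[11,14),[10,13); WM=9; [6,9) fires=2
i=8 t=14 v=3: → [14,17),[13,16),[12,15); WM=11; [7,10) fires=2 [8,11) fires=1
i=9 t=14 v=1: → [14,17),[13,16),[12,15); WM=11
i=10 t=15 v=2: → [15,18),[14,17),[13,16); WM=12; [9,12) fires=3
i=11 t=17 v=1: → [17,20),[16,19),[15,18); WM=14; [10,13) fires=4 [11,14) fires=3
i=12 t=18 v=7: → [18,21),[17,20),[16,19); WM=15; [12,15) fires=3
i=13 t=15 v=1: → [15,18),[14,17),[13,16); WM=15
i=14 t=12 v=4: → [12,15),[11,14),[10,13); WM=15
i=15 t=18 v=7: → [18,21),[17,20),[16,19); WM=15
i=16 t=14 v=7: → [14,17),[13,16),[12,15); WM=15
i=17 t=23 v=1: → [23,26),[22,25),[21,24); WM=20; [13,16) fires=5 [14,17) fires=5 [15,18) fires=3 [16,19) fires=3 [17,20) fires=3
i=18 t=22 v=6: → [22,25),[21,24),[20,23); WM=20
i=19 t=23 v=3: → [23,26),[22,25),[21,24); WM=20
i=20 t=18 v=8: → [18,21),[17,20),[16,19); WM=20
i=21 t=25 v=1: → [25,28),[24,27),[23,26); WM=22; [18,21) fires=3
i=22 t=24 v=5: → [24,27),[23,26),[22,25); WM=22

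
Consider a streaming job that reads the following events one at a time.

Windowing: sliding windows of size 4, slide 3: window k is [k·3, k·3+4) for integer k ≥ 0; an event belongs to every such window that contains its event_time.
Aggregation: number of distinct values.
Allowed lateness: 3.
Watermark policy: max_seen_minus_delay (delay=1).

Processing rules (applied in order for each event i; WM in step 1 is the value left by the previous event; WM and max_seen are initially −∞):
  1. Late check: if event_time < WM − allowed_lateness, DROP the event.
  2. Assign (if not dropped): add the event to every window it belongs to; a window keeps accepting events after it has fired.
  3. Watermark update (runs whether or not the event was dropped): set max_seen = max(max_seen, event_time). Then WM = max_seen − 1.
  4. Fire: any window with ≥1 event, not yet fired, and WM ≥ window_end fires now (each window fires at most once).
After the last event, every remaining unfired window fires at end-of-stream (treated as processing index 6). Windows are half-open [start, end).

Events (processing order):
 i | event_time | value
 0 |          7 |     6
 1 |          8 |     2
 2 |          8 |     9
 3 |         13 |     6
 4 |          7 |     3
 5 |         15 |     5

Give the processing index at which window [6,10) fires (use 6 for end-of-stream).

i=0 t=7 v=6: → [6,10); WM=6
i=1 t=8 v=2: → [6,10); WM=7
i=2 t=8 v=9: → [6,10); WM=7
i=3 t=13 v=6: → [12,16); WM=12; [6,10) fires=3
i=4 t=7 v=3: DROP (t<12-3); WM=12
i=5 t=15 v=5: → [15,19),[12,16); WM=14

3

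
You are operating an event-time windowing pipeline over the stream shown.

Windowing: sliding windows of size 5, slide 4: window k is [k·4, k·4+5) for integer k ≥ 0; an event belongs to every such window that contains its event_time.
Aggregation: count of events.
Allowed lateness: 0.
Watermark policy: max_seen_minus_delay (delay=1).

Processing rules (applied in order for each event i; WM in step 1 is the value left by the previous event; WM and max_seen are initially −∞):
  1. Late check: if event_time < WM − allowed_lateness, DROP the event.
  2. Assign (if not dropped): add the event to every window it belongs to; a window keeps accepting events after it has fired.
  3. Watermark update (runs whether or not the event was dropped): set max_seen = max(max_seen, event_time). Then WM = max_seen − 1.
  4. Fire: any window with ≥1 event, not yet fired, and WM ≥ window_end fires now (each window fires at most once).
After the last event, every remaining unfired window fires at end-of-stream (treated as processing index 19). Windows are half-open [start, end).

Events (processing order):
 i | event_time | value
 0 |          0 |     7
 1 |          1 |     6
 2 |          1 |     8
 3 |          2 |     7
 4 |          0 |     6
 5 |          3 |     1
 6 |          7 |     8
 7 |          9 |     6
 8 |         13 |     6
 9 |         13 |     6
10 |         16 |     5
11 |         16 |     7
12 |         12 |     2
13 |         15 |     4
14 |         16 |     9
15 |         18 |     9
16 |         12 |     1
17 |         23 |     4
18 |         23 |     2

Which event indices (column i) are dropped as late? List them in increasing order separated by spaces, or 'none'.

i=0 t=0 v=7: → [0,5); WM=-1
i=1 t=1 v=6: → [0,5); WM=0
i=2 t=1 v=8: → [0,5); WM=0
i=3 t=2 v=7: → [0,5); WM=1
i=4 t=0 v=6: DROP (t<1-0); WM=1
i=5 t=3 v=1: → [0,5); WM=2
i=6 t=7 v=8: → [4,9); WM=6; [0,5) fires=5
i=7 t=9 v=6: → [8,13); WM=8
i=8 t=13 v=6: → [12,17); WM=12; [4,9) fires=1
i=9 t=13 v=6: → [12,17); WM=12
i=10 t=16 v=5: → [16,21),[12,17); WM=15; [8,13) fires=1
i=11 t=16 v=7: → [16,21),[12,17); WM=15
i=12 t=12 v=2: DROP (t<15-0); WM=15
i=13 t=15 v=4: → [12,17); WM=15
i=14 t=16 v=9: → [16,21),[12,17); WM=15
i=15 t=18 v=9: → [16,21); WM=17; [12,17) fires=6
i=16 t=12 v=1: DROP (t<17-0); WM=17
i=17 t=23 v=4: → [20,25); WM=22; [16,21) fires=4
i=18 t=23 v=2: → [20,25); WM=22

4 12 16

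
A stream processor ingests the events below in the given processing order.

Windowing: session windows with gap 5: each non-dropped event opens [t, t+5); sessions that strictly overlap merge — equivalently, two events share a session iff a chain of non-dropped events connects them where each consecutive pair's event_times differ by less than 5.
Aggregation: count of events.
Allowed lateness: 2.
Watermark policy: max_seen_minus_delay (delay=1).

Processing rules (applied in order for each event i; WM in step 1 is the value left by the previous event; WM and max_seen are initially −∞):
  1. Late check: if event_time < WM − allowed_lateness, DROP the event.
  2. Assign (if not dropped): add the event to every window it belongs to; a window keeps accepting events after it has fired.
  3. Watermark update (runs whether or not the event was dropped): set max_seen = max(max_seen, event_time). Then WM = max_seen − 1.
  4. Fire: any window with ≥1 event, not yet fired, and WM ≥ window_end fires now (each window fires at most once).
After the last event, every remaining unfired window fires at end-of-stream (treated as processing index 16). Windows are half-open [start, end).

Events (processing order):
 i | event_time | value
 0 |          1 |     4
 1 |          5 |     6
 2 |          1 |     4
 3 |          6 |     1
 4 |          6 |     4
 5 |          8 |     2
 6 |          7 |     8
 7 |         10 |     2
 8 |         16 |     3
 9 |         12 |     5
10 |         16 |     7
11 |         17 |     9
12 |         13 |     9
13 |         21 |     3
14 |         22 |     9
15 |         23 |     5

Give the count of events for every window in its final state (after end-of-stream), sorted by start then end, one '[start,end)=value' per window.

i=0 t=1 v=4: → [1,6); WM=0
i=1 t=5 v=6: → [1,10); WM=4
i=2 t=1 v=4: DROP (t<4-2); WM=4
i=3 t=6 v=1: → [1,11); WM=5
i=4 t=6 v=4: → [1,11); WM=5
i=5 t=8 v=2: → [1,13); WM=7
i=6 t=7 v=8: → [1,13); WM=7
i=7 t=10 v=2: → [1,15); WM=9
i=8 t=16 v=3: → [16,21); WM=15
i=9 t=12 v=5: DROP (t<15-2); WM=15
i=10 t=16 v=7: → [16,21); WM=15
i=11 t=17 v=9: → [16,22); WM=16
i=12 t=13 v=9: DROP (t<16-2); WM=16
i=13 t=21 v=3: → [16,26); WM=20
i=14 t=22 v=9: → [16,27); WM=21
i=15 t=23 v=5: → [16,28); WM=22

[1,15)=7 [16,28)=6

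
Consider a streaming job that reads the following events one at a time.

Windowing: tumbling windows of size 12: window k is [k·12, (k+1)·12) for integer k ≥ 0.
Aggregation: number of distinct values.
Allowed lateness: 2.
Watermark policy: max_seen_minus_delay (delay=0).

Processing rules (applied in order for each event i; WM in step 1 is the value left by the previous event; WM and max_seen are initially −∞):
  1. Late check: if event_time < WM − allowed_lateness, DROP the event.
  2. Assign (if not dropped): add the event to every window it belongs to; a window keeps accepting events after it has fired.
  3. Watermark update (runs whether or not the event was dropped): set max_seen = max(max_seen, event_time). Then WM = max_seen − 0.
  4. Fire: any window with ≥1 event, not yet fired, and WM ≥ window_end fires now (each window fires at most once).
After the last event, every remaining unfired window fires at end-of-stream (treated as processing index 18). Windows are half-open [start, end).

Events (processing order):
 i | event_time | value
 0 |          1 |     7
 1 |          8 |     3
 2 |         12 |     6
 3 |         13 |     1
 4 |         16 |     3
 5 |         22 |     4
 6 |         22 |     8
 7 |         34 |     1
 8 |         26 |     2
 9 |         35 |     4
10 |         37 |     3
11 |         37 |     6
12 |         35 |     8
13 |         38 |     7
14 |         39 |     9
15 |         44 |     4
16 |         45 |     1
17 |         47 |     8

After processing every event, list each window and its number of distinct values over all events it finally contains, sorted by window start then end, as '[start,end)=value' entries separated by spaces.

i=0 t=1 v=7: → [0,12); WM=1
i=1 t=8 v=3: → [0,12); WM=8
i=2 t=12 v=6: → [12,24); WM=12; [0,12) fires=2
i=3 t=13 v=1: → [12,24); WM=13
i=4 t=16 v=3: → [12,24); WM=16
i=5 t=22 v=4: → [12,24); WM=22
i=6 t=22 v=8: → [12,24); WM=22
i=7 t=34 v=1: → [24,36); WM=34; [12,24) fires=5
i=8 t=26 v=2: DROP (t<34-2); WM=34
i=9 t=35 v=4: → [24,36); WM=35
i=10 t=37 v=3: → [36,48); WM=37; [24,36) fires=2
i=11 t=37 v=6: → [36,48); WM=37
i=12 t=35 v=8: → [24,36); WM=37
i=13 t=38 v=7: → [36,48); WM=38
i=14 t=39 v=9: → [36,48); WM=39
i=15 t=44 v=4: → [36,48); WM=44
i=16 t=45 v=1: → [36,48); WM=45
i=17 t=47 v=8: → [36,48); WM=47

[0,12)=2 [12,24)=5 [24,36)=3 [36,48)=7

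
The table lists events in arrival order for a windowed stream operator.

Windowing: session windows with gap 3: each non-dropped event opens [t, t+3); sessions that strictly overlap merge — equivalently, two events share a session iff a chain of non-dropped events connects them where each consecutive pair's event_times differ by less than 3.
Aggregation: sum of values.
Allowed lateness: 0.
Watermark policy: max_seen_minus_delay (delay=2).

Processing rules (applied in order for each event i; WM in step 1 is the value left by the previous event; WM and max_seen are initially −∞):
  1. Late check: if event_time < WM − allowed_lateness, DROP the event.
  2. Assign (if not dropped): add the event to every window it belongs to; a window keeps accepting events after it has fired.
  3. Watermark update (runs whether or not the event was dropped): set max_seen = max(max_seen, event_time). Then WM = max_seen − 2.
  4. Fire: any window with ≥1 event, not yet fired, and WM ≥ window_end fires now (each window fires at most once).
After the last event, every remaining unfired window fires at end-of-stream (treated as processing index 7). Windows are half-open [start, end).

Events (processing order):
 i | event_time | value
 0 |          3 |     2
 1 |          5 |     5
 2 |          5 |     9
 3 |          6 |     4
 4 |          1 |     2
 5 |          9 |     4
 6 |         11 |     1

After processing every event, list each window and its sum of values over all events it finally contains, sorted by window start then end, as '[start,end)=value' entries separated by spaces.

i=0 t=3 v=2: → [3,6); WM=1
i=1 t=5 v=5: → [3,8); WM=3
i=2 t=5 v=9: → [3,8); WM=3
i=3 t=6 v=4: → [3,9); WM=4
i=4 t=1 v=2: DROP (t<4-0); WM=4
i=5 t=9 v=4: → [9,12); WM=7
i=6 t=11 v=1: → [9,14); WM=9

[3,9)=20 [9,14)=5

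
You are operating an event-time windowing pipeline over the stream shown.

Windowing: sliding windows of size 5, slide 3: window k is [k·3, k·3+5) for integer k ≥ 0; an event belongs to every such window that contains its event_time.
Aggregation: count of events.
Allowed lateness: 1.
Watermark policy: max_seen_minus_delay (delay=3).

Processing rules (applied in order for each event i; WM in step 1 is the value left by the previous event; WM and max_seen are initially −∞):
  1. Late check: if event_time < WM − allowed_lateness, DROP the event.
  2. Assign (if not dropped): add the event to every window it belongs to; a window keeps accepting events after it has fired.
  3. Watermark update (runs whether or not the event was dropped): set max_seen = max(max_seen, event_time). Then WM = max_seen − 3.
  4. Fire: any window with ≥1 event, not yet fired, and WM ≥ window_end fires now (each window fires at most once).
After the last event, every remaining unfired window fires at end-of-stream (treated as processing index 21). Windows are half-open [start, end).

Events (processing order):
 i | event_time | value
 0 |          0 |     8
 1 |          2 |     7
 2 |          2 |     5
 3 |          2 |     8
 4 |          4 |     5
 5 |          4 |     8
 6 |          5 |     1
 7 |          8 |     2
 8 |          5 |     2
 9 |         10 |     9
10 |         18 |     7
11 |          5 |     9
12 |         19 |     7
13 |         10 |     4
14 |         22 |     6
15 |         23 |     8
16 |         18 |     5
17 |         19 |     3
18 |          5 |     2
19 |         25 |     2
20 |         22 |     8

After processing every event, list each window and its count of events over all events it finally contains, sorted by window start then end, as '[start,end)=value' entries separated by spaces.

[0,5)=6 [3,8)=4 [6,11)=2 [9,14)=1 [15,20)=3 [18,23)=5 [21,26)=4 [24,29)=1

i=0 t=0 v=8: → [0,5); WM=-3
i=1 t=2 v=7: → [0,5); WM=-1
i=2 t=2 v=5: → [0,5); WM=-1
i=3 t=2 v=8: → [0,5); WM=-1
i=4 t=4 v=5: → [3,8),[0,5); WM=1
i=5 t=4 v=8: → [3,8),[0,5); WM=1
i=6 t=5 v=1: → [3,8); WM=2
i=7 t=8 v=2: → [6,11); WM=5; [0,5) fires=6
i=8 t=5 v=2: → [3,8); WM=5
i=9 t=10 v=9: → [9,14),[6,11); WM=7
i=10 t=18 v=7: → [18,23),[15,20); WM=15; [3,8) fires=4 [6,11) fires=2 [9,14) fires=1
i=11 t=5 v=9: DROP (t<15-1); WM=15
i=12 t=19 v=7: → [18,23),[15,20); WM=16
i=13 t=10 v=4: DROP (t<16-1); WM=16
i=14 t=22 v=6: → [21,26),[18,23); WM=19
i=15 t=23 v=8: → [21,26); WM=20; [15,20) fires=2
i=16 t=18 v=5: DROP (t<20-1); WM=20
i=17 t=19 v=3: → [18,23),[15,20); WM=20
i=18 t=5 v=2: DROP (t<20-1); WM=20
i=19 t=25 v=2: → [24,29),[21,26); WM=22
i=20 t=22 v=8: → [21,26),[18,23); WM=22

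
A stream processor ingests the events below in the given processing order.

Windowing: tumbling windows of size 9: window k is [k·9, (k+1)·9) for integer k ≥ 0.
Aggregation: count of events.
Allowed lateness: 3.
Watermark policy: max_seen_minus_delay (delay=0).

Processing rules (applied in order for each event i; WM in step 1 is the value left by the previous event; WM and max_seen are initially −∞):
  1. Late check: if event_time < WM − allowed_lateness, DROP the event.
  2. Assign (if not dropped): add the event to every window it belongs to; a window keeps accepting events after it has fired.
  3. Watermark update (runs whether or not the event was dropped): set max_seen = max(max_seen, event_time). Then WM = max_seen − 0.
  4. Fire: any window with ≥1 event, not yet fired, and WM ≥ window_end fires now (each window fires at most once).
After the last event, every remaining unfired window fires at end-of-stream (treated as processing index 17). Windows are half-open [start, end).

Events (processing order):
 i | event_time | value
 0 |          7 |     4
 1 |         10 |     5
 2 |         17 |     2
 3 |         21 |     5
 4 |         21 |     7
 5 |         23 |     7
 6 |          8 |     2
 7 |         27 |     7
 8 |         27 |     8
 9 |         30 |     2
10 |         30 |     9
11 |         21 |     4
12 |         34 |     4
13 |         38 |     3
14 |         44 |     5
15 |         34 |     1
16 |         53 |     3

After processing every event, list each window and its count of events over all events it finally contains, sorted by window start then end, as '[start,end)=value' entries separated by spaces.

i=0 t=7 v=4: → [0,9); WM=7
i=1 t=10 v=5: → [9,18); WM=10; [0,9) fires=1
i=2 t=17 v=2: → [9,18); WM=17
i=3 t=21 v=5: → [18,27); WM=21; [9,18) fires=2
i=4 t=21 v=7: → [18,27); WM=21
i=5 t=23 v=7: → [18,27); WM=23
i=6 t=8 v=2: DROP (t<23-3); WM=23
i=7 t=27 v=7: → [27,36); WM=27; [18,27) fires=3
i=8 t=27 v=8: → [27,36); WM=27
i=9 t=30 v=2: → [27,36); WM=30
i=10 t=30 v=9: → [27,36); WM=30
i=11 t=21 v=4: DROP (t<30-3); WM=30
i=12 t=34 v=4: → [27,36); WM=34
i=13 t=38 v=3: → [36,45); WM=38; [27,36) fires=5
i=14 t=44 v=5: → [36,45); WM=44
i=15 t=34 v=1: DROP (t<44-3); WM=44
i=16 t=53 v=3: → [45,54); WM=53; [36,45) fires=2

[0,9)=1 [9,18)=2 [18,27)=3 [27,36)=5 [36,45)=2 [45,54)=1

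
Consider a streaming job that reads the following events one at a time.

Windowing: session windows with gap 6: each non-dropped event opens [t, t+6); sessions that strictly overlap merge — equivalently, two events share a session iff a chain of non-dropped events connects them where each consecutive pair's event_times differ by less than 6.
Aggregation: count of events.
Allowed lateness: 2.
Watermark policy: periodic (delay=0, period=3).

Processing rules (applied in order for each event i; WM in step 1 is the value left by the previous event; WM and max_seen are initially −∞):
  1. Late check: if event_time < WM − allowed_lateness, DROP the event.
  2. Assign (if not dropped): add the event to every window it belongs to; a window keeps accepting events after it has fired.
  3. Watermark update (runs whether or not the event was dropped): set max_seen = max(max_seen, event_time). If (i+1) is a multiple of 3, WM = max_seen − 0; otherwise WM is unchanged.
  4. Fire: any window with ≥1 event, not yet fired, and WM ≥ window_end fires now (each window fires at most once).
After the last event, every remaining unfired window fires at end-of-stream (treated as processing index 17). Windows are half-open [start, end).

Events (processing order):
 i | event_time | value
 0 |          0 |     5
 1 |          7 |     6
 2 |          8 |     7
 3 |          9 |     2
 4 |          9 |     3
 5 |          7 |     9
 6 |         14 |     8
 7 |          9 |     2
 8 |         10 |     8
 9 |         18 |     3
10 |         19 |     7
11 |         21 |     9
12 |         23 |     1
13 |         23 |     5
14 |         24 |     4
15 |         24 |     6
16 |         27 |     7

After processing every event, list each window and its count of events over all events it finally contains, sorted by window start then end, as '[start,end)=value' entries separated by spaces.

i=0 t=0 v=5: → [0,6); WM=−∞
i=1 t=7 v=6: → [7,13); WM=−∞
i=2 t=8 v=7: → [7,14); WM=8
i=3 t=9 v=2: → [7,15); WM=8
i=4 t=9 v=3: → [7,15); WM=8
i=5 t=7 v=9: → [7,15); WM=9
i=6 t=14 v=8: → [7,20); WM=9
i=7 t=9 v=2: → [7,20); WM=9
i=8 t=10 v=8: → [7,20); WM=14
i=9 t=18 v=3: → [7,24); WM=14
i=10 t=19 v=7: → [7,25); WM=14
i=11 t=21 v=9: → [7,27); WM=21
i=12 t=23 v=1: → [7,29); WM=21
i=13 t=23 v=5: → [7,29); WM=21
i=14 t=24 v=4: → [7,30); WM=24
i=15 t=24 v=6: → [7,30); WM=24
i=16 t=27 v=7: → [7,33); WM=24

[0,6)=1 [7,33)=16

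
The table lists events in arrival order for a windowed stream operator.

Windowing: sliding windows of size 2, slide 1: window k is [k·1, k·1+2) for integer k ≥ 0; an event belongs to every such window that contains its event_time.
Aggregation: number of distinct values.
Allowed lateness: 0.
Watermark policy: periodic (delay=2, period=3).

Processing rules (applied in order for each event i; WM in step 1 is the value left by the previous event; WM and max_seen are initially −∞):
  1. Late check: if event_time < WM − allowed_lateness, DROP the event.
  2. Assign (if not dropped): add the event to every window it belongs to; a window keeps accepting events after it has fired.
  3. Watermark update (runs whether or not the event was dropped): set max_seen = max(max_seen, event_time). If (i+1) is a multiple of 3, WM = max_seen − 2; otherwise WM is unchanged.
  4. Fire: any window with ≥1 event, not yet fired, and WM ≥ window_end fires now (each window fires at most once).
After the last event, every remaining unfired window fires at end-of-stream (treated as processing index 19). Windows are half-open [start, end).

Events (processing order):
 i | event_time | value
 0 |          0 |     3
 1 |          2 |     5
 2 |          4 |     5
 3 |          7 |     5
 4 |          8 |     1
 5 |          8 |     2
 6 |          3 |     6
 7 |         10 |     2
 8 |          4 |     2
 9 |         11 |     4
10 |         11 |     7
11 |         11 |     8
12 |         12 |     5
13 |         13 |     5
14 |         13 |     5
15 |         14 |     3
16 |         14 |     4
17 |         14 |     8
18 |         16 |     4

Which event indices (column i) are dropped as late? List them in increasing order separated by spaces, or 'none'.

6 8

i=0 t=0 v=3: → [0,2); WM=−∞
i=1 t=2 v=5: → [2,4),[1,3); WM=−∞
i=2 t=4 v=5: → [4,6),[3,5); WM=2; [0,2) fires=1
i=3 t=7 v=5: → [7,9),[6,8); WM=2
i=4 t=8 v=1: → [8,10),[7,9); WM=2
i=5 t=8 v=2: → [8,10),[7,9); WM=6; [1,3) fires=1 [2,4) fires=1 [3,5) fires=1 [4,6) fires=1
i=6 t=3 v=6: DROP (t<6-0); WM=6
i=7 t=10 v=2: → [10,12),[9,11); WM=6
i=8 t=4 v=2: DROP (t<6-0); WM=8; [6,8) fires=1
i=9 t=11 v=4: → [11,13),[10,12); WM=8
i=10 t=11 v=7: → [11,13),[10,12); WM=8
i=11 t=11 v=8: → [11,13),[10,12); WM=9; [7,9) fires=3
i=12 t=12 v=5: → [12,14),[11,13); WM=9
i=13 t=13 v=5: → [13,15),[12,14); WM=9
i=14 t=13 v=5: → [13,15),[12,14); WM=11; [8,10) fires=2 [9,11) fires=1
i=15 t=14 v=3: → [14,16),[13,15); WM=11
i=16 t=14 v=4: → [14,16),[13,15); WM=11
i=17 t=14 v=8: → [14,16),[13,15); WM=12; [10,12) fires=4
i=18 t=16 v=4: → [16,18),[15,17); WM=12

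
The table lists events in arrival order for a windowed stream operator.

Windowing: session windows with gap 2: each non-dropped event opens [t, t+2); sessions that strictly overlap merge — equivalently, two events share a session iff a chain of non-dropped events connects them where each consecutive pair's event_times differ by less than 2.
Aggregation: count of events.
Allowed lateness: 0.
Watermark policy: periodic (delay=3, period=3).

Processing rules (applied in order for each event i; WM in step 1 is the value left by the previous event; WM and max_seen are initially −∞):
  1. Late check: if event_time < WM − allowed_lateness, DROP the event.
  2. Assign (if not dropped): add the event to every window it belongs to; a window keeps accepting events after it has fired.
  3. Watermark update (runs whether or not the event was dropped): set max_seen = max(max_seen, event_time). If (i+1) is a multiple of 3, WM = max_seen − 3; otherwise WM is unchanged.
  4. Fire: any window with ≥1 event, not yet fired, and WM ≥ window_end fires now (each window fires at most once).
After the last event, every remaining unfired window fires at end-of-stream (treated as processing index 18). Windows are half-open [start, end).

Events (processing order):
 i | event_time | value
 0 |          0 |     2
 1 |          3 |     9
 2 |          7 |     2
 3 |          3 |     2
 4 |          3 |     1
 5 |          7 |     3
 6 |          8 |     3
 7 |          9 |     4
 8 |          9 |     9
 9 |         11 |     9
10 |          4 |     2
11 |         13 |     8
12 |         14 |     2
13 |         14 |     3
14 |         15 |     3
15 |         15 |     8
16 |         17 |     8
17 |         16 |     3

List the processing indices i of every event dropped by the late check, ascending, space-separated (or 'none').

i=0 t=0 v=2: → [0,2); WM=−∞
i=1 t=3 v=9: → [3,5); WM=−∞
i=2 t=7 v=2: → [7,9); WM=4
i=3 t=3 v=2: DROP (t<4-0); WM=4
i=4 t=3 v=1: DROP (t<4-0); WM=4
i=5 t=7 v=3: → [7,9); WM=4
i=6 t=8 v=3: → [7,10); WM=4
i=7 t=9 v=4: → [7,11); WM=4
i=8 t=9 v=9: → [7,11); WM=6
i=9 t=11 v=9: → [11,13); WM=6
i=10 t=4 v=2: DROP (t<6-0); WM=6
i=11 t=13 v=8: → [13,15); WM=10
i=12 t=14 v=2: → [13,16); WM=10
i=13 t=14 v=3: → [13,16); WM=10
i=14 t=15 v=3: → [13,17); WM=12
i=15 t=15 v=8: → [13,17); WM=12
i=16 t=17 v=8: → [17,19); WM=12
i=17 t=16 v=3: → [13,19); WM=14

3 4 10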